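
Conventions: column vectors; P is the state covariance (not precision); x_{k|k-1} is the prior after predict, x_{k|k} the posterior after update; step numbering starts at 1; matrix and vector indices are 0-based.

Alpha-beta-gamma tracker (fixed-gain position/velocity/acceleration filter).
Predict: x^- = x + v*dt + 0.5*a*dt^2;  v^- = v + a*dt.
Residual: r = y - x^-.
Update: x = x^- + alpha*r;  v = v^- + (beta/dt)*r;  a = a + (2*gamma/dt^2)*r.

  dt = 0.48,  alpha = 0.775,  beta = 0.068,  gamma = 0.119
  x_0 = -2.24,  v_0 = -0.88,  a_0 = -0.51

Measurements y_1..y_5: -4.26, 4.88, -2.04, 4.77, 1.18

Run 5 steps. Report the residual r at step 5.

step 1: x_pred=-2.7212  r=-1.5388  x^+=-3.9138  v^+=-1.3428  a^+=-2.0996
step 2: x_pred=-4.8002  r=9.6802  x^+=2.7020  v^+=-0.9793  a^+=7.8999
step 3: x_pred=3.1420  r=-5.1820  x^+=-0.8741  v^+=2.0786  a^+=2.5470
step 4: x_pred=0.4171  r=4.3529  x^+=3.7906  v^+=3.9178  a^+=7.0435
step 5: x_pred=6.4825  r=-5.3025  x^+=2.3731  v^+=6.5475  a^+=1.5660

resid = -5.3025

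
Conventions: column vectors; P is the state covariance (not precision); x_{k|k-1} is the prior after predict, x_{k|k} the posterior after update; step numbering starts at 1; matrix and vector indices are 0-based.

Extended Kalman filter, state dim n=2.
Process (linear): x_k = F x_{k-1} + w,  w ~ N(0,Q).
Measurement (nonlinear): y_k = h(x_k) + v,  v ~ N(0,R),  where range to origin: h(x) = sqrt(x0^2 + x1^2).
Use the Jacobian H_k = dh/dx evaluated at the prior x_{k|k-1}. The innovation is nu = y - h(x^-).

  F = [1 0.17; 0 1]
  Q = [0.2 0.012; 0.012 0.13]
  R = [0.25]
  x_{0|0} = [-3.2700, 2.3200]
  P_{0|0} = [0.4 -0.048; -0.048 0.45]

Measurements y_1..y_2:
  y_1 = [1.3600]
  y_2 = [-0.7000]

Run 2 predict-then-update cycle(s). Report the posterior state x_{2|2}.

x_post = [-0.2169, 0.4834]

step 1: x^-=[-2.8756, 2.3200]  P^-=[0.5967 0.0405; 0.0405 0.5800]  H_jac=[-0.7783 0.6279]  S=[0.8005]  K=[-0.5483; 0.4156]  nu=[-2.3348]  x^+=[-1.5953, 1.3497]  P^+=[0.3560 0.2229; 0.2229 0.4418]
step 2: x^-=[-1.3659, 1.3497]  P^-=[0.6445 0.3100; 0.3100 0.5718]  H_jac=[-0.7113 0.7029]  S=[0.5486]  K=[-0.4385; 0.3306]  nu=[-2.6203]  x^+=[-0.2169, 0.4834]  P^+=[0.5391 0.3895; 0.3895 0.5118]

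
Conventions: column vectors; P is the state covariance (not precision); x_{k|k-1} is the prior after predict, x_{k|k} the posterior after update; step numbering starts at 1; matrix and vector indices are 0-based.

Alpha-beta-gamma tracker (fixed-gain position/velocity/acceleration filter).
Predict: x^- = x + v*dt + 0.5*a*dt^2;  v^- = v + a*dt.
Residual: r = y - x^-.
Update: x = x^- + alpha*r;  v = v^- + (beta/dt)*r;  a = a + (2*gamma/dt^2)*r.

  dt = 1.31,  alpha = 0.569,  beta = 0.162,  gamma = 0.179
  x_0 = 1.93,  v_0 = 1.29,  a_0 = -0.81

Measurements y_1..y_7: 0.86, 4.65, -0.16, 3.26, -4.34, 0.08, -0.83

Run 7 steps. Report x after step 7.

x_post = -1.6103

step 1: x_pred=2.9249  r=-2.0649  x^+=1.7500  v^+=-0.0265  a^+=-1.2408
step 2: x_pred=0.6507  r=3.9993  x^+=2.9263  v^+=-1.1573  a^+=-0.4065
step 3: x_pred=1.0615  r=-1.2215  x^+=0.3665  v^+=-1.8408  a^+=-0.6613
step 4: x_pred=-2.6124  r=5.8724  x^+=0.7290  v^+=-1.9808  a^+=0.5638
step 5: x_pred=-1.3822  r=-2.9578  x^+=-3.0652  v^+=-1.6081  a^+=-0.0533
step 6: x_pred=-5.2175  r=5.2975  x^+=-2.2032  v^+=-1.0228  a^+=1.0518
step 7: x_pred=-2.6405  r=1.8105  x^+=-1.6103  v^+=0.5791  a^+=1.4295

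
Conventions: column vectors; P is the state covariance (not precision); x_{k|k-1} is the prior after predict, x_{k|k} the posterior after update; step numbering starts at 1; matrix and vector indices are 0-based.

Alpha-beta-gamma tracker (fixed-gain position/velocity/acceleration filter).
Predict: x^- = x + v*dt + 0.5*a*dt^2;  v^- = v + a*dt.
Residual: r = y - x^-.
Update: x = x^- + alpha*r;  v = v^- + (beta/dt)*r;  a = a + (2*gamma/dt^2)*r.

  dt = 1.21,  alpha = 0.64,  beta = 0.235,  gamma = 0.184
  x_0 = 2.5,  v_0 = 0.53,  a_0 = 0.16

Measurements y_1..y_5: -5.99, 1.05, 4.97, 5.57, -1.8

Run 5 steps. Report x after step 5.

step 1: x_pred=3.2584  r=-9.2484  x^+=-2.6606  v^+=-1.0726  a^+=-2.1646
step 2: x_pred=-5.5430  r=6.5930  x^+=-1.3235  v^+=-2.4113  a^+=-0.5074
step 3: x_pred=-4.6126  r=9.5826  x^+=1.5203  v^+=-1.1642  a^+=1.9011
step 4: x_pred=1.5033  r=4.0667  x^+=4.1060  v^+=1.9260  a^+=2.9233
step 5: x_pred=8.5764  r=-10.3764  x^+=1.9355  v^+=3.4479  a^+=0.3152

x_post = 1.9355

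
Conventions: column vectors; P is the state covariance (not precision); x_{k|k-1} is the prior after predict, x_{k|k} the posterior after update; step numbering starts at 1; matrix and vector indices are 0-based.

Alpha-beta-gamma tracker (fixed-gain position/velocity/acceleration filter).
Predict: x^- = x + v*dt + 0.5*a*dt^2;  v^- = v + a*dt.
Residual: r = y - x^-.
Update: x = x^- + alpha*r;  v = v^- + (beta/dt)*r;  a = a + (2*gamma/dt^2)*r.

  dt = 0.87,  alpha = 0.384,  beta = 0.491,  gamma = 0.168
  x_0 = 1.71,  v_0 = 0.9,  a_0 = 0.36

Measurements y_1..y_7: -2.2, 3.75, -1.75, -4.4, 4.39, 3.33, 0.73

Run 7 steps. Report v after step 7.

step 1: x_pred=2.6292  r=-4.8292  x^+=0.7748  v^+=-1.5123  a^+=-1.7838
step 2: x_pred=-1.2159  r=4.9659  x^+=0.6910  v^+=-0.2615  a^+=0.4207
step 3: x_pred=0.6226  r=-2.3726  x^+=-0.2884  v^+=-1.2346  a^+=-0.6326
step 4: x_pred=-1.6019  r=-2.7981  x^+=-2.6764  v^+=-3.3641  a^+=-1.8747
step 5: x_pred=-6.3126  r=10.7026  x^+=-2.2028  v^+=1.0452  a^+=2.8764
step 6: x_pred=-0.2049  r=3.5349  x^+=1.1525  v^+=5.5426  a^+=4.4456
step 7: x_pred=7.6570  r=-6.9270  x^+=4.9970  v^+=5.5009  a^+=1.3706

v_post = 5.5009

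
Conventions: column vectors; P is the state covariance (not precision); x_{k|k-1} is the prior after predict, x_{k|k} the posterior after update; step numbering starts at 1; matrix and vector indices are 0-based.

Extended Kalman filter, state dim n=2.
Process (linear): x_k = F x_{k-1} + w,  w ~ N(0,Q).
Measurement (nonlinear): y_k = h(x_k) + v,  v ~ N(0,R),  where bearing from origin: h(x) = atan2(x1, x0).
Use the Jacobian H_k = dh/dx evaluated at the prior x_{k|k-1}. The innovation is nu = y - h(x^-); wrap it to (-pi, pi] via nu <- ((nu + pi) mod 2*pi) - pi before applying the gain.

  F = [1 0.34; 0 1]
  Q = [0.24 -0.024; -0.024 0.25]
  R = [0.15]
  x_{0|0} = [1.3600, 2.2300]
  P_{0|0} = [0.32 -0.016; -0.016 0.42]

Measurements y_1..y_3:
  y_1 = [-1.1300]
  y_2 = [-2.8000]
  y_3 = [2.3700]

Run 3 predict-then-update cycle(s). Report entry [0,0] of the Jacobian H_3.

step 1: x^-=[2.1182, 2.2300]  P^-=[0.5977 0.1028; 0.1028 0.6700]  H_jac=[-0.2357 0.2239]  S=[0.2060]  K=[-0.5723; 0.6108]  nu=[-1.9411]  x^+=[3.2292, 1.0444]  P^+=[0.5302 0.1748; 0.1748 0.5932]
step 2: x^-=[3.5843, 1.0444]  P^-=[0.9576 0.3525; 0.3525 0.8432]  H_jac=[-0.0749 0.2572]  S=[0.1976]  K=[0.0956; 0.9639]  nu=[-3.0835]  x^+=[3.2895, -1.9278]  P^+=[0.9558 0.3343; 0.3343 0.6596]
step 3: x^-=[2.6341, -1.9278]  P^-=[1.4994 0.5345; 0.5345 0.9096]  H_jac=[0.1809 0.2472]  S=[0.3025]  K=[1.3337; 1.0631]  nu=[3.0018]  x^+=[6.6375, 1.2635]  P^+=[0.9613 0.1056; 0.1056 0.5677]

H_jac[0,0] = 0.1809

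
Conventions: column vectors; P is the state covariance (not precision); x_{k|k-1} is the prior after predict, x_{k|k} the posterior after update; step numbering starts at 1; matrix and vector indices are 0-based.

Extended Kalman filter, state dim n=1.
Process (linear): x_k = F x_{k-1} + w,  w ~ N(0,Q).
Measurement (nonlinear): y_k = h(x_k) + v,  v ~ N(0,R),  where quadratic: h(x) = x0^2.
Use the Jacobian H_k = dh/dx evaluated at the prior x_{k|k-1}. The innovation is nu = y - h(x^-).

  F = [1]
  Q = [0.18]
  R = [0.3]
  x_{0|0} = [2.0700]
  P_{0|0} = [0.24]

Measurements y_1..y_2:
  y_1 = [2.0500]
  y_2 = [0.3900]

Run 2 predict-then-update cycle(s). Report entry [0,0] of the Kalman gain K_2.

K[0,0] = 0.2782

step 1: x^-=[2.0700]  P^-=[0.4200]  H_jac=[4.1400]  S=[7.4986]  K=[0.2319]  nu=[-2.2349]  x^+=[1.5518]  P^+=[0.0168]
step 2: x^-=[1.5518]  P^-=[0.1968]  H_jac=[3.1035]  S=[2.1956]  K=[0.2782]  nu=[-2.0180]  x^+=[0.9904]  P^+=[0.0269]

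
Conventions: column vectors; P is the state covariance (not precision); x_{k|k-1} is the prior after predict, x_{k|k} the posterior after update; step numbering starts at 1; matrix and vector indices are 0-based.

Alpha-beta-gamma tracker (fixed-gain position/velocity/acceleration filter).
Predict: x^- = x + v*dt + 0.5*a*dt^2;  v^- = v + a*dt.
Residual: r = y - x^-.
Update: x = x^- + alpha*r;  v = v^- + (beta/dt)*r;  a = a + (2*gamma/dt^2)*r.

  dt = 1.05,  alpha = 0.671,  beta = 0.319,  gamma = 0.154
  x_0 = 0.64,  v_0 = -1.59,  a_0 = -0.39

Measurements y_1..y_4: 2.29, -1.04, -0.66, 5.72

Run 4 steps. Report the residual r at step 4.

step 1: x_pred=-1.2445  r=3.5345  x^+=1.1272  v^+=-0.9257  a^+=0.5974
step 2: x_pred=0.4845  r=-1.5245  x^+=-0.5384  v^+=-0.7616  a^+=0.1715
step 3: x_pred=-1.2435  r=0.5835  x^+=-0.8520  v^+=-0.4042  a^+=0.3345
step 4: x_pred=-1.0920  r=6.8120  x^+=3.4789  v^+=2.0166  a^+=2.2376

resid = 6.8120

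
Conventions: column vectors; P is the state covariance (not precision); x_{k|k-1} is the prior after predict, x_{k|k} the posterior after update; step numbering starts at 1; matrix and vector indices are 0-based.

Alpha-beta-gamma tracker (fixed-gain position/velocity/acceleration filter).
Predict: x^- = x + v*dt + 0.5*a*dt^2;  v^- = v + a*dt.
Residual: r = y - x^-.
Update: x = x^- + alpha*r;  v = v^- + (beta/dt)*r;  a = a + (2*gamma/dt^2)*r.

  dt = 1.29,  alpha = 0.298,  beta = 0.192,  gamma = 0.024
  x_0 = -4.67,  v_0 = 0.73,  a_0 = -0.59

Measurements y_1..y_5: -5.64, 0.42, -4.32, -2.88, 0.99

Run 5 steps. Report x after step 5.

step 1: x_pred=-4.2192  r=-1.4208  x^+=-4.6426  v^+=-0.2426  a^+=-0.6310
step 2: x_pred=-5.4805  r=5.9005  x^+=-3.7222  v^+=-0.1783  a^+=-0.4608
step 3: x_pred=-4.3356  r=0.0156  x^+=-4.3309  v^+=-0.7704  a^+=-0.4603
step 4: x_pred=-5.7078  r=2.8278  x^+=-4.8651  v^+=-0.9434  a^+=-0.3788
step 5: x_pred=-6.3972  r=7.3872  x^+=-4.1958  v^+=-0.3325  a^+=-0.1657

x_post = -4.1958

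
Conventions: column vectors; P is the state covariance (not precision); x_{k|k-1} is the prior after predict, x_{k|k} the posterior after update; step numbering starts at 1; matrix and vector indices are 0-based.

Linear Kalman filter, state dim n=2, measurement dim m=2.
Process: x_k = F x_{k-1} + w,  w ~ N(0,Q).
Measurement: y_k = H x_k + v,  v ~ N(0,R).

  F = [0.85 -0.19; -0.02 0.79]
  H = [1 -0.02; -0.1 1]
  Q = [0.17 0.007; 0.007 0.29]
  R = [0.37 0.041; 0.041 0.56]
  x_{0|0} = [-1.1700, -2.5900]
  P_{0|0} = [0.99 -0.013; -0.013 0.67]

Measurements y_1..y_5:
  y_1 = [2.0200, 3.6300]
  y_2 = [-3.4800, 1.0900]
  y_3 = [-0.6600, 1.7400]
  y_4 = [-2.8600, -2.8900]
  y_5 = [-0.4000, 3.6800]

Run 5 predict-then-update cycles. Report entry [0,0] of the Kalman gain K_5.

K[0,0] = 0.4402

step 1: x^-=[-0.5024, -2.0227]  P^-=[0.9137 -0.1192; -0.1192 0.7090]  S=[1.2887 -0.1840; -0.1840 1.3019]  K=[0.7019 -0.0625; -0.0249 0.5502]  nu=[2.4819, 5.6025]  x^+=[0.8893, 0.9977]  P^+=[0.2575 0.0195; 0.0195 0.3090]
step 2: x^-=[0.5663, 0.7704]  P^-=[0.3609 -0.0306; -0.0306 0.4823]  S=[0.7323 -0.0354; -0.0354 1.0521]  K=[0.4914 -0.0469; -0.0327 0.4603]  nu=[-4.0309, 0.3762]  x^+=[-1.4321, 1.0754]  P^+=[0.1801 0.0119; 0.0119 0.2576]
step 3: x^-=[-1.4216, 0.8782]  P^-=[0.3056 -0.0267; -0.0267 0.4505]  S=[0.6768 -0.0253; -0.0253 1.0189]  K=[0.4506 -0.0450; -0.0361 0.4439]  nu=[0.7792, 0.7196]  x^+=[-1.1029, 1.1695]  P^+=[0.1651 0.0098; 0.0098 0.2481]
step 4: x^-=[-1.1596, 0.9459]  P^-=[0.2951 -0.0264; -0.0264 0.4446]  S=[0.6663 -0.0239; -0.0239 1.0128]  K=[0.4420 -0.0448; -0.0372 0.4407]  nu=[-1.6814, -3.9519]  x^+=[-1.7258, -0.7330]  P^+=[0.1619 0.0092; 0.0092 0.2462]
step 5: x^-=[-1.3277, -0.5446]  P^-=[0.2929 -0.0265; -0.0265 0.4434]  S=[0.6641 -0.0237; -0.0237 1.0116]  K=[0.4402 -0.0448; -0.0375 0.4401]  nu=[0.9168, 4.0918]  x^+=[-1.1075, 1.2216]  P^+=[0.1612 0.0091; 0.0091 0.2458]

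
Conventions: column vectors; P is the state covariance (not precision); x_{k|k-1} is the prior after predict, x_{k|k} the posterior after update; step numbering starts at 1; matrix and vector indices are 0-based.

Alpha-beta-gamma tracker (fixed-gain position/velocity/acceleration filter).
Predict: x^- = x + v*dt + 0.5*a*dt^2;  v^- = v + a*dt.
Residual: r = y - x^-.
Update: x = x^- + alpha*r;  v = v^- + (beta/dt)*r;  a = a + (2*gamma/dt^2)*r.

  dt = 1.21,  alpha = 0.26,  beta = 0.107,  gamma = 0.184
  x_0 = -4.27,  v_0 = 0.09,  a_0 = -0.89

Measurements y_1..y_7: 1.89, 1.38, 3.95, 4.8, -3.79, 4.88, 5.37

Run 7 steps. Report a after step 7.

step 1: x_pred=-4.8126  r=6.7026  x^+=-3.0699  v^+=-0.3942  a^+=0.7947
step 2: x_pred=-2.9652  r=4.3452  x^+=-1.8354  v^+=0.9516  a^+=1.8868
step 3: x_pred=0.6973  r=3.2527  x^+=1.5430  v^+=3.5224  a^+=2.7044
step 4: x_pred=7.7848  r=-2.9848  x^+=7.0088  v^+=6.5307  a^+=1.9542
step 5: x_pred=16.3415  r=-20.1315  x^+=11.1073  v^+=7.1150  a^+=-3.1059
step 6: x_pred=17.4429  r=-12.5629  x^+=14.1765  v^+=2.2460  a^+=-6.2635
step 7: x_pred=12.3090  r=-6.9390  x^+=10.5049  v^+=-5.9465  a^+=-8.0076

a_post = -8.0076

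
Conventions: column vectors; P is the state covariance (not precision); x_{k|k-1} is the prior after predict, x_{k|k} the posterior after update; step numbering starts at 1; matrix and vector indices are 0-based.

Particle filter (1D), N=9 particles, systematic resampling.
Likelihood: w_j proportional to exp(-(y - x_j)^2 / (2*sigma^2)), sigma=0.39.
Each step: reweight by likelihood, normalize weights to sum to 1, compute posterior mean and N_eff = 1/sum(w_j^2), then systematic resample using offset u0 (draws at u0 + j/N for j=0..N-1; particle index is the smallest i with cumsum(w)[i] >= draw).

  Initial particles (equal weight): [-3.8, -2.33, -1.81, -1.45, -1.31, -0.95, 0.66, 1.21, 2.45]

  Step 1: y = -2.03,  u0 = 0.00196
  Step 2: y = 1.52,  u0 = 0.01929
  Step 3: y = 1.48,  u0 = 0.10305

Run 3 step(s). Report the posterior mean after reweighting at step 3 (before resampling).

post_mean = -1.4500

step 1: w=[0.0000, 0.3490, 0.4002, 0.1553, 0.0854, 0.0101, 0.0000, 0.0000, 0.0000]  mean=-1.8842  Neff=3.1901  idx=[1, 1, 1, 1, 2, 2, 2, 3, 3]
step 2: w=[0.0000, 0.0000, 0.0000, 0.0000, 0.0003, 0.0003, 0.0003, 0.4996, 0.4996]  mean=-1.4503  Neff=2.0035  idx=[7, 7, 7, 7, 7, 8, 8, 8, 8]
step 3: w=[0.1111, 0.1111, 0.1111, 0.1111, 0.1111, 0.1111, 0.1111, 0.1111, 0.1111]  mean=-1.4500  Neff=9.0000  idx=[0, 1, 2, 3, 4, 5, 6, 7, 8]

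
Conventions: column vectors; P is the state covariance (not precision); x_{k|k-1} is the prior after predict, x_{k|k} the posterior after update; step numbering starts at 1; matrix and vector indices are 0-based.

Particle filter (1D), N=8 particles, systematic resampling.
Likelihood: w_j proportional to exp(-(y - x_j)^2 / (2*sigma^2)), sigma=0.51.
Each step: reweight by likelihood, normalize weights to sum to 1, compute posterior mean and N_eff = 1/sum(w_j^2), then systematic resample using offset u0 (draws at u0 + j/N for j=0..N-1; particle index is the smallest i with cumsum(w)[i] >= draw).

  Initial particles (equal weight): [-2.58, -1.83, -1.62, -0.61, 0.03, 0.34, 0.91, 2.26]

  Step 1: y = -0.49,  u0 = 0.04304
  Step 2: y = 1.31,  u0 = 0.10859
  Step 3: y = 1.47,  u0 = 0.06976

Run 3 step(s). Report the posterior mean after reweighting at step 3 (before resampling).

step 1: w=[0.0001, 0.0161, 0.0435, 0.4927, 0.3012, 0.1347, 0.0117, 0.0000]  mean=-0.3352  Neff=2.8256  idx=[2, 3, 3, 3, 3, 4, 4, 5]
step 2: w=[0.0000, 0.0033, 0.0033, 0.0033, 0.0033, 0.1695, 0.1695, 0.6478]  mean=0.2224  Neff=2.0958  idx=[5, 6, 7, 7, 7, 7, 7, 7]
step 3: w=[0.0336, 0.0336, 0.1555, 0.1555, 0.1555, 0.1555, 0.1555, 0.1555]  mean=0.3192  Neff=6.7902  idx=[2, 2, 3, 4, 5, 6, 6, 7]

post_mean = 0.3192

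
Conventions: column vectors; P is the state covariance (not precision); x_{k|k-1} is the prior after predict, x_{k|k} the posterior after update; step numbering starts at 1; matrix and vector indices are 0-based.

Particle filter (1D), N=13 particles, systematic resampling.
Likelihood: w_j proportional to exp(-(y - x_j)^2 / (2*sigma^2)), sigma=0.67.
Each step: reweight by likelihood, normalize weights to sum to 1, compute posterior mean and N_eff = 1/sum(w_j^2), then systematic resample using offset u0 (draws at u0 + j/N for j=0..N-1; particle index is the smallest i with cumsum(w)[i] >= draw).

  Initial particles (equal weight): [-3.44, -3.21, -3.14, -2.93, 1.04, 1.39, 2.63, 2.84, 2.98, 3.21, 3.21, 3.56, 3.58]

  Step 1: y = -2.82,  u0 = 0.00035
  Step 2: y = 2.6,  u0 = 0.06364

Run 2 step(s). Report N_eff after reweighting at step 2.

step 1: w=[0.1931, 0.2501, 0.2644, 0.2924, 0.0000, 0.0000, 0.0000, 0.0000, 0.0000, 0.0000, 0.0000, 0.0000, 0.0000]  mean=-3.1541  Neff=3.9179  idx=[0, 0, 0, 1, 1, 1, 2, 2, 2, 2, 3, 3, 3]
step 2: w=[0.0004, 0.0004, 0.0004, 0.0086, 0.0086, 0.0086, 0.0212, 0.0212, 0.0212, 0.0212, 0.2960, 0.2960, 0.2960]  mean=-2.9557  Neff=3.7748  idx=[7, 10, 10, 10, 10, 11, 11, 11, 11, 12, 12, 12, 12]

N_eff = 3.7748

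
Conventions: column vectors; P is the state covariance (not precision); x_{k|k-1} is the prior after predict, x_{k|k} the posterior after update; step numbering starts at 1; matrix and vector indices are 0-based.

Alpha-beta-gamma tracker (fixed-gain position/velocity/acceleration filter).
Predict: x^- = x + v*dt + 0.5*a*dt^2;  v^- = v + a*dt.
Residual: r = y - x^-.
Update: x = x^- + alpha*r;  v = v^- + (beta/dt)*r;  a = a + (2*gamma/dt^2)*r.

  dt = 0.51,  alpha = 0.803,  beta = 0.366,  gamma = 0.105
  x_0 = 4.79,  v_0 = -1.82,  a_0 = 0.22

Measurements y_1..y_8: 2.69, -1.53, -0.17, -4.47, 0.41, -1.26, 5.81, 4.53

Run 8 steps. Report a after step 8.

a_post = 4.5883

step 1: x_pred=3.8904  r=-1.2004  x^+=2.9265  v^+=-2.5693  a^+=-0.7492
step 2: x_pred=1.5187  r=-3.0487  x^+=-0.9294  v^+=-5.1393  a^+=-3.2107
step 3: x_pred=-3.9680  r=3.7980  x^+=-0.9182  v^+=-4.0511  a^+=-0.1443
step 4: x_pred=-3.0030  r=-1.4670  x^+=-4.1810  v^+=-5.1774  a^+=-1.3287
step 5: x_pred=-6.9943  r=7.4043  x^+=-1.0486  v^+=-0.5414  a^+=4.6494
step 6: x_pred=-0.7201  r=-0.5399  x^+=-1.1536  v^+=1.4424  a^+=4.2135
step 7: x_pred=0.1299  r=5.6801  x^+=4.6910  v^+=7.6675  a^+=8.7995
step 8: x_pred=9.7458  r=-5.2158  x^+=5.5575  v^+=8.4121  a^+=4.5883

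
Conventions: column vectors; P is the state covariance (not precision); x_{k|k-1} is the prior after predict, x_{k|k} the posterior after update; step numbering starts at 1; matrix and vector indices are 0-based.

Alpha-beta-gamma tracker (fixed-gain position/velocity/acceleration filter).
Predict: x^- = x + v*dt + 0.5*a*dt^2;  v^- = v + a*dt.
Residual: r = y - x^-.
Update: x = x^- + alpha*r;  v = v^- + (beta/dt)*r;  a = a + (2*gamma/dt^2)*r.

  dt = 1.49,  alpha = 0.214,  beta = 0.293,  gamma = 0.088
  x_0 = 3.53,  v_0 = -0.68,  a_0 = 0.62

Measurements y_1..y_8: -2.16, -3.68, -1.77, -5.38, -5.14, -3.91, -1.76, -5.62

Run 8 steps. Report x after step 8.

x_post = -3.9618

step 1: x_pred=3.2050  r=-5.3650  x^+=2.0569  v^+=-0.8112  a^+=0.1947
step 2: x_pred=1.0643  r=-4.7443  x^+=0.0490  v^+=-1.4541  a^+=-0.1814
step 3: x_pred=-2.3189  r=0.5489  x^+=-2.2014  v^+=-1.6165  a^+=-0.1379
step 4: x_pred=-4.7631  r=-0.6169  x^+=-4.8951  v^+=-1.9433  a^+=-0.1868
step 5: x_pred=-7.9979  r=2.8579  x^+=-7.3863  v^+=-1.6596  a^+=0.0397
step 6: x_pred=-9.8151  r=5.9051  x^+=-8.5514  v^+=-0.4392  a^+=0.5079
step 7: x_pred=-8.6420  r=6.8820  x^+=-7.1693  v^+=1.6708  a^+=1.0535
step 8: x_pred=-3.5104  r=-2.1096  x^+=-3.9618  v^+=2.8256  a^+=0.8862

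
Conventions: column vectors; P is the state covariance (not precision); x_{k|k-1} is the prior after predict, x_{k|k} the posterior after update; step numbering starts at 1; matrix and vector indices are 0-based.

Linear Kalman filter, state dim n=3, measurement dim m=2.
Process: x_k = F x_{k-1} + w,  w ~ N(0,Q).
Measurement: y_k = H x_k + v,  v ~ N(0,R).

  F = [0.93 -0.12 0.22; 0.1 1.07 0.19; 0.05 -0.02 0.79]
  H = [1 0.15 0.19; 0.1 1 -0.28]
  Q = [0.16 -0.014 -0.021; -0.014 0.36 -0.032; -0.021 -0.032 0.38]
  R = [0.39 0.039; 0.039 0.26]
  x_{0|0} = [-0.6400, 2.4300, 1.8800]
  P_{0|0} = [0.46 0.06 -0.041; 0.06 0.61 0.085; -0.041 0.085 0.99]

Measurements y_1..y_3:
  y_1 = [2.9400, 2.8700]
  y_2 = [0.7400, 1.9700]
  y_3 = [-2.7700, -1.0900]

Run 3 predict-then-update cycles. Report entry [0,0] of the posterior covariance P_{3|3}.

step 1: x^-=[-0.4732, 2.8933, 1.4046]  P^-=[0.5799 0.0607 0.1334; 0.0607 1.1446 0.1768; 0.1334 0.1768 0.9932]  S=[1.1105 0.2688; 0.2688 1.3939]  K=[0.5655 -0.0507; 0.0507 0.7802; 0.3454 -0.1297]  nu=[2.7123, 0.4173]  x^+=[1.0395, 3.3563, 2.2872]  P^+=[0.2366 -0.0339 -0.0682; -0.0339 0.2720 0.2278; -0.0682 0.2278 0.8614]
step 2: x^-=[1.0671, 4.1298, 1.7918]  P^-=[0.3779 0.0107 0.0678; 0.0107 0.7876 0.2765; 0.0678 0.2765 0.9058]  S=[0.8630 0.1808; 0.1808 0.9659]  K=[0.4665 -0.0568; 0.0581 0.7255; 0.3326 -0.0315]  nu=[-1.2870, -1.7648]  x^+=[0.5670, 2.7746, 1.4193]  P^+=[0.1965 -0.0335 -0.0618; -0.0335 0.2611 0.2386; -0.0618 0.2386 0.8131]
step 3: x^-=[0.5066, 3.2952, 1.0941]  P^-=[0.3427 0.0102 0.0611; 0.0102 0.7777 0.2791; 0.0611 0.2791 0.8757]  S=[0.8240 0.1791; 0.1791 0.9521]  K=[0.4437 -0.0547; 0.0609 0.7244; 0.3314 -0.0203]  nu=[-3.9787, -4.1295]  x^+=[-1.0330, 0.0615, -0.1403]  P^+=[0.1863 -0.0313 -0.0562; -0.0313 0.2593 0.2337; -0.0562 0.2337 0.7873]

P_post[0,0] = 0.1863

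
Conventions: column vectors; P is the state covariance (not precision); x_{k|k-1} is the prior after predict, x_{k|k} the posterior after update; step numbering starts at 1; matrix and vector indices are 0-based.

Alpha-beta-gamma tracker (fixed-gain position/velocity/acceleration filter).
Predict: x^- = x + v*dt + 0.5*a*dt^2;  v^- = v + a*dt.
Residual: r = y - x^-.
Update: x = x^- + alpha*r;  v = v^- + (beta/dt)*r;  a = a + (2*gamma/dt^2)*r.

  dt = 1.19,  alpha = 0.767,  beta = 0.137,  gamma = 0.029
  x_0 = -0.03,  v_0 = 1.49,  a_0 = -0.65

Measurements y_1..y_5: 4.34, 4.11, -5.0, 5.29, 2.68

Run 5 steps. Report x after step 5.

step 1: x_pred=1.2829  r=3.0571  x^+=3.6277  v^+=1.0685  a^+=-0.5248
step 2: x_pred=4.5276  r=-0.4176  x^+=4.2073  v^+=0.3959  a^+=-0.5419
step 3: x_pred=4.2947  r=-9.2947  x^+=-2.8343  v^+=-1.3190  a^+=-0.9226
step 4: x_pred=-5.0572  r=10.3472  x^+=2.8791  v^+=-1.2257  a^+=-0.4988
step 5: x_pred=1.0674  r=1.6126  x^+=2.3043  v^+=-1.6336  a^+=-0.4327

x_post = 2.3043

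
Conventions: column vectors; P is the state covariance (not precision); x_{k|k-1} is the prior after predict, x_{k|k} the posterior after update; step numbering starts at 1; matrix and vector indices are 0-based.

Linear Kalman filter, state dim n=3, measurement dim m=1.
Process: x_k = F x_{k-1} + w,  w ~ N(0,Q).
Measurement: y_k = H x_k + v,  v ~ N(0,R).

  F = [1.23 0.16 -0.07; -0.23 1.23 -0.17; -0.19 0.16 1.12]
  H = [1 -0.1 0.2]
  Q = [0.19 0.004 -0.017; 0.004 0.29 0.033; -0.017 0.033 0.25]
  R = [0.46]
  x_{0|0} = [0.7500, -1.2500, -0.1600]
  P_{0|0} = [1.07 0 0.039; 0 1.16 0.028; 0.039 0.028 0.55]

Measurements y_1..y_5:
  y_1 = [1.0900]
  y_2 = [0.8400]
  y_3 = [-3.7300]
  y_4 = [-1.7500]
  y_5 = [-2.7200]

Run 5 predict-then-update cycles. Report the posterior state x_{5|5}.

step 1: x^-=[0.7337, -1.6828, -0.5217]  P^-=[1.8339 -0.0746 -0.2215; -0.0746 2.1088 0.2324; -0.2215 0.2324 1.0017]  S=[2.2720]  K=[0.7909; -0.1052; -0.0196]  nu=[0.2924]  x^+=[0.9649, -1.7136, -0.5274]  P^+=[0.4126 0.1144 -0.1864; 0.1144 2.0837 0.2277; -0.1864 0.2277 1.0008]
step 2: x^-=[0.9496, -2.2399, -1.0482]  P^-=[0.9444 0.4884 -0.3405; 0.4884 3.3186 0.5890; -0.3405 0.5890 1.7276]  S=[1.2493]  K=[0.6624; 0.2196; -0.0431]  nu=[-0.1240]  x^+=[0.8675, -2.2672, -1.0429]  P^+=[0.3963 0.3067 -0.3048; 0.3067 3.2583 0.6009; -0.3048 0.6009 1.7253]
step 3: x^-=[0.7773, -2.8109, -1.6956]  P^-=[1.0412 0.9971 -0.4335; 0.9971 4.8417 1.1602; -0.4335 1.1602 2.8384]  S=[1.2439]  K=[0.6872; 0.5989; 0.0146]  nu=[-4.4493]  x^+=[-2.2801, -5.4753, -1.7607]  P^+=[0.4538 0.4852 -0.4460; 0.4852 4.3956 1.1493; -0.4460 1.1493 2.8381]
step 4: x^-=[-3.5573, -5.9109, -2.4148]  P^-=[1.2450 1.4465 -0.5795; 1.4465 6.2562 1.8987; -0.5795 1.8987 4.5112]  S=[1.3510]  K=[0.7287; 0.8887; 0.0983]  nu=[1.6992]  x^+=[-2.3191, -4.4008, -2.2477]  P^+=[0.5276 0.5716 -0.6763; 0.5716 5.1892 1.7807; -0.6763 1.7807 4.4982]
step 5: x^-=[-3.3993, -4.4975, -2.7809]  P^-=[1.4447 1.7020 -0.9066; 1.7020 7.1776 2.6232; -0.9066 2.6232 6.9357]  S=[1.4459]  K=[0.7560; 1.0435; 0.1509]  nu=[0.7857]  x^+=[-2.8053, -3.6776, -2.6623]  P^+=[0.6182 0.5612 -1.0716; 0.5612 5.6031 2.3955; -1.0716 2.3955 6.9027]

x_post = [-2.8053, -3.6776, -2.6623]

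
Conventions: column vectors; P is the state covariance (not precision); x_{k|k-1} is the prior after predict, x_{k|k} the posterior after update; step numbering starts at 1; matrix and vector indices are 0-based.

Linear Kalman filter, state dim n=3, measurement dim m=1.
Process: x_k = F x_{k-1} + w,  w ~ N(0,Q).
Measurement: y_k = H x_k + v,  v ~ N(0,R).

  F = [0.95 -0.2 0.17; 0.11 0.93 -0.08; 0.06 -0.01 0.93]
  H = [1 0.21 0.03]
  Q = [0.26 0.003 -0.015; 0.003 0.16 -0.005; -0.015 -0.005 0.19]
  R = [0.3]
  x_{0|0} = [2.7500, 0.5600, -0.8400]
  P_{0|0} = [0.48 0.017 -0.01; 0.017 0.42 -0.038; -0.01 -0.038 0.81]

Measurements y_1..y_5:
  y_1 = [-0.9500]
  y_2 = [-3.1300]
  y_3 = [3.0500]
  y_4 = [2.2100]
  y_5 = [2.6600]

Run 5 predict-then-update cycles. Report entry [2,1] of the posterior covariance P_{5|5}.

step 1: x^-=[2.3577, 0.8905, -0.6218]  P^-=[0.7263 -0.0274 0.1391; -0.0274 0.5436 -0.0989; 0.1391 -0.0989 0.8919]  S=[1.0467]  K=[0.6924; 0.0801; 0.1386]  nu=[-3.4761]  x^+=[-0.0491, 0.6122, -1.1036]  P^+=[0.2245 -0.0854 0.0386; -0.0854 0.5368 -0.1106; 0.0386 -0.1106 0.8718]
step 2: x^-=[-0.3567, 0.6522, -1.0354]  P^-=[0.5617 -0.1803 0.1938; -0.1803 0.6309 -0.1700; 0.1938 -0.1700 0.9514]  S=[0.8242]  K=[0.6427; -0.0642; 0.2265]  nu=[-2.8792]  x^+=[-2.2071, 0.8370, -1.6875]  P^+=[0.2213 -0.1463 0.0739; -0.1463 0.6275 -0.1580; 0.0739 -0.1580 0.9091]
step 3: x^-=[-2.5510, 0.6706, -1.7102]  P^-=[0.6013 -0.2607 0.2414; -0.2607 0.7035 -0.2146; 0.2414 -0.2146 0.9885]  S=[0.8355]  K=[0.6628; -0.1429; 0.2705]  nu=[5.5115]  x^+=[1.1022, -0.1172, -0.2194]  P^+=[0.2342 -0.1816 0.0916; -0.1816 0.6864 -0.1823; 0.0916 -0.1823 0.9273]
step 4: x^-=[1.0332, 0.0298, -0.1367]  P^-=[0.6366 -0.3062 0.2663; -0.3062 0.7508 -0.2376; 0.2663 -0.2376 1.0068]  S=[0.8550]  K=[0.6787; -0.1821; 0.2884]  nu=[1.1746]  x^+=[1.8305, -0.1841, 0.2021]  P^+=[0.2428 -0.2006 0.0989; -0.2006 0.7225 -0.1927; 0.0989 -0.1927 0.9357]
step 5: x^-=[1.8101, 0.0140, 0.2996]  P^-=[0.6563 -0.3308 0.2771; -0.3308 0.7797 -0.2479; 0.2771 -0.2479 1.0151]  S=[0.8662]  K=[0.6871; -0.2014; 0.2950]  nu=[0.8380]  x^+=[2.3859, -0.1548, 0.5468]  P^+=[0.2474 -0.2109 0.1016; -0.2109 0.7446 -0.1965; 0.1016 -0.1965 0.9397]

P_post[2,1] = -0.1965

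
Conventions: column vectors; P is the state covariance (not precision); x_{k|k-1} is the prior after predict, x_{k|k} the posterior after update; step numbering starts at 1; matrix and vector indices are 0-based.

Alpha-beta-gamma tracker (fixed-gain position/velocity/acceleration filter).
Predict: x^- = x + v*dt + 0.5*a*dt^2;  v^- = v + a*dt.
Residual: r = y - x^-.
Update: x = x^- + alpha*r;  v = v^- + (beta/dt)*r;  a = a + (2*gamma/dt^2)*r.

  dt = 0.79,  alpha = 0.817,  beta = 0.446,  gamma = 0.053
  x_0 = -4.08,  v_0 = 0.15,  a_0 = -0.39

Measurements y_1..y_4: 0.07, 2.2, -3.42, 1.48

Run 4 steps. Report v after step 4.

v_post = 0.8186

step 1: x_pred=-4.0832  r=4.1532  x^+=-0.6900  v^+=2.1866  a^+=0.3154
step 2: x_pred=1.1358  r=1.0642  x^+=2.0053  v^+=3.0366  a^+=0.4961
step 3: x_pred=4.5590  r=-7.9790  x^+=-1.9598  v^+=-1.0761  a^+=-0.8590
step 4: x_pred=-3.0780  r=4.5580  x^+=0.6459  v^+=0.8186  a^+=-0.0849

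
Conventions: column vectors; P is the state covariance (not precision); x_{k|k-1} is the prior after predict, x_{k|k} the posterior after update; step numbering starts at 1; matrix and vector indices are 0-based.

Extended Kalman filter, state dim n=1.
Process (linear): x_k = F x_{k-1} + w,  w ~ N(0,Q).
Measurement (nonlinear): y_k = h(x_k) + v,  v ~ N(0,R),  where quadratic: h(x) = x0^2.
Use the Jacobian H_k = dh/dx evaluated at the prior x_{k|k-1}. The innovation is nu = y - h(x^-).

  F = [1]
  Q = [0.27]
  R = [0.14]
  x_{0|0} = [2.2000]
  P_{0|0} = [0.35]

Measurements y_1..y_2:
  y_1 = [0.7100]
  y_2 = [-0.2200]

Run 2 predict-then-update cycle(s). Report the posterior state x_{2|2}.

x_post = [0.6019]

step 1: x^-=[2.2000]  P^-=[0.6200]  H_jac=[4.4000]  S=[12.1432]  K=[0.2247]  nu=[-4.1300]  x^+=[1.2722]  P^+=[0.0071]
step 2: x^-=[1.2722]  P^-=[0.2771]  H_jac=[2.5444]  S=[1.9342]  K=[0.3646]  nu=[-1.8385]  x^+=[0.6019]  P^+=[0.0201]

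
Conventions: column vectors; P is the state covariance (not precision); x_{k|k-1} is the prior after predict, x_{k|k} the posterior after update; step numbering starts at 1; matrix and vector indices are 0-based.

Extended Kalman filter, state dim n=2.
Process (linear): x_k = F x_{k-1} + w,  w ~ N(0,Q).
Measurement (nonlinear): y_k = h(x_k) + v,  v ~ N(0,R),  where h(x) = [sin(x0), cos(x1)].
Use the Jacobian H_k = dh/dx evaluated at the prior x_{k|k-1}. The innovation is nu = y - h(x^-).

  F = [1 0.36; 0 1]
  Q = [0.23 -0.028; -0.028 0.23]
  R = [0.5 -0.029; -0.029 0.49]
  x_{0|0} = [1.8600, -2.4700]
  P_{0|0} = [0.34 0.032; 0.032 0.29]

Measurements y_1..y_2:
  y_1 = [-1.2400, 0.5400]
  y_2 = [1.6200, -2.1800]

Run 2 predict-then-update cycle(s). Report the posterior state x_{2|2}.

step 1: x^-=[0.9708, -2.4700]  P^-=[0.6306 0.1084; 0.1084 0.5200]  H_jac=[0.5646 0.0000; 0.0000 0.6222]  S=[0.7011 0.0091; 0.0091 0.6913]  K=[0.5067 0.0909; 0.0813 0.4670]  nu=[-2.0653, 1.3228]  x^+=[0.0445, -2.0201]  P^+=[0.4441 0.0480; 0.0480 0.3639]
step 2: x^-=[-0.6828, -2.0201]  P^-=[0.7558 0.1510; 0.1510 0.5939]  H_jac=[0.7758 0.0000; 0.0000 0.9007]  S=[0.9549 0.0765; 0.0765 0.9719]  K=[0.6066 0.0922; 0.0791 0.5442]  nu=[2.2509, -1.7457]  x^+=[0.5219, -2.7922]  P^+=[0.3875 0.0306; 0.0306 0.2935]

x_post = [0.5219, -2.7922]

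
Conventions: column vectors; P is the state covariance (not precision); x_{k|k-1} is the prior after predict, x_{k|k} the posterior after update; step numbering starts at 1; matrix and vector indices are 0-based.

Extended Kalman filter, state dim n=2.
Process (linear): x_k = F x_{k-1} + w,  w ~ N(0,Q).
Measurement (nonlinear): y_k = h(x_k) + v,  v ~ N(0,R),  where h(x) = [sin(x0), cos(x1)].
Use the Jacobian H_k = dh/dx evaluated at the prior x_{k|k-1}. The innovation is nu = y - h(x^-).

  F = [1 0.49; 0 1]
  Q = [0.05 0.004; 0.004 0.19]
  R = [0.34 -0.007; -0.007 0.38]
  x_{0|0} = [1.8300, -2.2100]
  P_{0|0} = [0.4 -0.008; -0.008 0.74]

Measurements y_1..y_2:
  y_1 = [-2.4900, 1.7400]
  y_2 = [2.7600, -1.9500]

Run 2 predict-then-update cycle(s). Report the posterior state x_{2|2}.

x_post = [-1.0740, -2.1983]

step 1: x^-=[0.7471, -2.2100]  P^-=[0.6198 0.3586; 0.3586 0.9300]  H_jac=[0.7337 0.0000; 0.0000 0.8026]  S=[0.6736 0.2041; 0.2041 0.9790]  K=[0.6255 0.1635; 0.1703 0.7269]  nu=[-3.1695, 2.3366]  x^+=[-0.8534, -1.0513]  P^+=[0.2883 0.0720; 0.0720 0.3427]
step 2: x^-=[-1.3685, -1.0513]  P^-=[0.4911 0.2439; 0.2439 0.5327]  H_jac=[0.2009 0.0000; 0.0000 0.8681]  S=[0.3598 0.0355; 0.0355 0.7814]  K=[0.2486 0.2596; 0.0781 0.5882]  nu=[3.7396, -2.4464]  x^+=[-1.0740, -2.1983]  P^+=[0.4116 0.1116; 0.1116 0.2569]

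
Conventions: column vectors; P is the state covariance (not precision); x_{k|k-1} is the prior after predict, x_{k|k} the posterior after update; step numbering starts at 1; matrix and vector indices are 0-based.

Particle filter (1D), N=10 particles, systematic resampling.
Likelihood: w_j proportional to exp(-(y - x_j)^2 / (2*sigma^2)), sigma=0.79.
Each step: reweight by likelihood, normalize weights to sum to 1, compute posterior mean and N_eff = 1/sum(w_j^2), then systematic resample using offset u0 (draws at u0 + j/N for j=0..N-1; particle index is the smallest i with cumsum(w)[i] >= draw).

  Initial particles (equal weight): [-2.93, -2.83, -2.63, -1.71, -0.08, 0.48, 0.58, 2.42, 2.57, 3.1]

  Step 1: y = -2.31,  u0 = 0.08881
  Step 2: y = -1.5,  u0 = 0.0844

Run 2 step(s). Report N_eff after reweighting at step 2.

step 1: w=[0.2273, 0.2491, 0.2850, 0.2318, 0.0058, 0.0006, 0.0004, 0.0000, 0.0000, 0.0000]  mean=-2.5169  Neff=4.0205  idx=[0, 0, 1, 1, 2, 2, 2, 3, 3, 3]
step 2: w=[0.0401, 0.0401, 0.0500, 0.0500, 0.0742, 0.0742, 0.0742, 0.1991, 0.1991, 0.1991]  mean=-2.1245  Neff=6.9611  idx=[2, 4, 5, 6, 7, 7, 8, 8, 9, 9]

N_eff = 6.9611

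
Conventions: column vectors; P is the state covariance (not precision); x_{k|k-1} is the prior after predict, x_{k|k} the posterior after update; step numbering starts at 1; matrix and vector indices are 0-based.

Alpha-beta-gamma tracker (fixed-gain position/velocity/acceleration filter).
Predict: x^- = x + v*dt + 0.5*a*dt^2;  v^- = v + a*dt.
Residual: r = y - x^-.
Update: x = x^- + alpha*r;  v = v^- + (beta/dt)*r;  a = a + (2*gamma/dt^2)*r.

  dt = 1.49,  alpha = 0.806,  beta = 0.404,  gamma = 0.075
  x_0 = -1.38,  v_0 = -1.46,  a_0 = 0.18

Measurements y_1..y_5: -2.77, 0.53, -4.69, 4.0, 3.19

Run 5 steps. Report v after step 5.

step 1: x_pred=-3.3556  r=0.5856  x^+=-2.8836  v^+=-1.0330  a^+=0.2196
step 2: x_pred=-4.1791  r=4.7091  x^+=-0.3836  v^+=0.5710  a^+=0.5377
step 3: x_pred=1.0641  r=-5.7541  x^+=-3.5737  v^+=-0.1880  a^+=0.1490
step 4: x_pred=-3.6885  r=7.6885  x^+=2.5084  v^+=2.1186  a^+=0.6684
step 5: x_pred=6.4072  r=-3.2172  x^+=3.8141  v^+=2.2423  a^+=0.4511

v_post = 2.2423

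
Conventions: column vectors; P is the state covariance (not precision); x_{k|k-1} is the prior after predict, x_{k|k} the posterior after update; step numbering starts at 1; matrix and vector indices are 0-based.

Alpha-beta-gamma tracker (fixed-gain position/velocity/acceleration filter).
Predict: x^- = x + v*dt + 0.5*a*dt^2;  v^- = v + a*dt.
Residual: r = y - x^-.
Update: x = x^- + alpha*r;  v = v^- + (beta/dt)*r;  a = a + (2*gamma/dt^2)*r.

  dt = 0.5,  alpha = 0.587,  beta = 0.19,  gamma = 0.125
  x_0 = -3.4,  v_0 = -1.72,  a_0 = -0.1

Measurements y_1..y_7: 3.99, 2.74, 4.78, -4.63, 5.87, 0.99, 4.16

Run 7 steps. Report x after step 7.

step 1: x_pred=-4.2725  r=8.2625  x^+=0.5776  v^+=1.3697  a^+=8.1625
step 2: x_pred=2.2828  r=0.4572  x^+=2.5512  v^+=5.6247  a^+=8.6197
step 3: x_pred=6.4410  r=-1.6610  x^+=5.4660  v^+=9.3034  a^+=6.9587
step 4: x_pred=10.9875  r=-15.6175  x^+=1.8200  v^+=6.8481  a^+=-8.6588
step 5: x_pred=4.1618  r=1.7082  x^+=5.1645  v^+=3.1678  a^+=-6.9506
step 6: x_pred=5.8796  r=-4.8896  x^+=3.0094  v^+=-2.1655  a^+=-11.8402
step 7: x_pred=0.4466  r=3.7134  x^+=2.6264  v^+=-6.6745  a^+=-8.1268

x_post = 2.6264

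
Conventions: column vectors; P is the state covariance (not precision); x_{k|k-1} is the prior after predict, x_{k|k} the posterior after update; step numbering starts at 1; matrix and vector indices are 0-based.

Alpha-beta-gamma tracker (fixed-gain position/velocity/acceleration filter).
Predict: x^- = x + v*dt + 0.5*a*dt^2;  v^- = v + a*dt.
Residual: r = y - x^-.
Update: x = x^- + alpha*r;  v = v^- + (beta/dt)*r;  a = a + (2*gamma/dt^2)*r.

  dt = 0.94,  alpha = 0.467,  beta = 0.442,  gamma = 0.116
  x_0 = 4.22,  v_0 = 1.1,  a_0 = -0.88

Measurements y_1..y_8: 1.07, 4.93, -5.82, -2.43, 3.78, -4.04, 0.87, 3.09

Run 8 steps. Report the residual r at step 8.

resid = -3.0408

step 1: x_pred=4.8652  r=-3.7952  x^+=3.0929  v^+=-1.5118  a^+=-1.8765
step 2: x_pred=0.8428  r=4.0872  x^+=2.7515  v^+=-1.3538  a^+=-0.8033
step 3: x_pred=1.1240  r=-6.9440  x^+=-2.1188  v^+=-5.3741  a^+=-2.6266
step 4: x_pred=-8.3309  r=5.9009  x^+=-5.5752  v^+=-5.0684  a^+=-1.0772
step 5: x_pred=-10.8154  r=14.5954  x^+=-3.9993  v^+=0.7820  a^+=2.7550
step 6: x_pred=-2.0472  r=-1.9928  x^+=-2.9778  v^+=2.4346  a^+=2.2317
step 7: x_pred=0.2967  r=0.5733  x^+=0.5644  v^+=4.8020  a^+=2.3823
step 8: x_pred=6.1308  r=-3.0408  x^+=4.7107  v^+=5.6115  a^+=1.5839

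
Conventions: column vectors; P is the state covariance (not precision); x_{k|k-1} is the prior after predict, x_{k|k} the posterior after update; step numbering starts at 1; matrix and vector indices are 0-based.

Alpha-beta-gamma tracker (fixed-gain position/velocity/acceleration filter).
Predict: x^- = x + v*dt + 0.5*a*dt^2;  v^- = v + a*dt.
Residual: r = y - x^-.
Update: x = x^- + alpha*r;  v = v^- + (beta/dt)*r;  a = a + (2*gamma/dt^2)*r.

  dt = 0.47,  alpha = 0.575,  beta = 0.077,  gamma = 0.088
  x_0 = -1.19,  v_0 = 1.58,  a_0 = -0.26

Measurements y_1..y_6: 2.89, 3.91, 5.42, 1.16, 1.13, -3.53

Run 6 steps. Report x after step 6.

x_post = -0.1595

step 1: x_pred=-0.4761  r=3.3661  x^+=1.4594  v^+=2.0093  a^+=2.4219
step 2: x_pred=2.6713  r=1.2387  x^+=3.3835  v^+=3.3505  a^+=3.4089
step 3: x_pred=5.3348  r=0.0852  x^+=5.3838  v^+=4.9666  a^+=3.4768
step 4: x_pred=8.1021  r=-6.9421  x^+=4.1104  v^+=5.4634  a^+=-2.0543
step 5: x_pred=6.4513  r=-5.3213  x^+=3.3916  v^+=3.6261  a^+=-6.2940
step 6: x_pred=4.4006  r=-7.9306  x^+=-0.1595  v^+=-0.6314  a^+=-12.6127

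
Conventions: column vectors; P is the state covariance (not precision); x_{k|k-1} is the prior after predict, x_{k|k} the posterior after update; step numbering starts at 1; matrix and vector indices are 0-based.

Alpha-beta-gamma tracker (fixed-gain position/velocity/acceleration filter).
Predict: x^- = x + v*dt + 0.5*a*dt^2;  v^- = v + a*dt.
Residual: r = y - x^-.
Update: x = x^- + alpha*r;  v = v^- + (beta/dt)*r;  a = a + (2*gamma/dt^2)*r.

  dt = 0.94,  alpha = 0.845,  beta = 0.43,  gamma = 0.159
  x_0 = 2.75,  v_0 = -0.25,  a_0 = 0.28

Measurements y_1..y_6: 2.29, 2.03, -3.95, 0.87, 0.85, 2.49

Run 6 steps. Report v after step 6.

step 1: x_pred=2.6387  r=-0.3487  x^+=2.3440  v^+=-0.1463  a^+=0.1545
step 2: x_pred=2.2748  r=-0.2448  x^+=2.0679  v^+=-0.1131  a^+=0.0664
step 3: x_pred=1.9910  r=-5.9410  x^+=-3.0291  v^+=-2.7683  a^+=-2.0717
step 4: x_pred=-6.5466  r=7.4166  x^+=-0.2796  v^+=-1.3230  a^+=0.5975
step 5: x_pred=-1.2592  r=2.1092  x^+=0.5231  v^+=0.2035  a^+=1.3566
step 6: x_pred=1.3137  r=1.1763  x^+=2.3077  v^+=2.0168  a^+=1.7799

v_post = 2.0168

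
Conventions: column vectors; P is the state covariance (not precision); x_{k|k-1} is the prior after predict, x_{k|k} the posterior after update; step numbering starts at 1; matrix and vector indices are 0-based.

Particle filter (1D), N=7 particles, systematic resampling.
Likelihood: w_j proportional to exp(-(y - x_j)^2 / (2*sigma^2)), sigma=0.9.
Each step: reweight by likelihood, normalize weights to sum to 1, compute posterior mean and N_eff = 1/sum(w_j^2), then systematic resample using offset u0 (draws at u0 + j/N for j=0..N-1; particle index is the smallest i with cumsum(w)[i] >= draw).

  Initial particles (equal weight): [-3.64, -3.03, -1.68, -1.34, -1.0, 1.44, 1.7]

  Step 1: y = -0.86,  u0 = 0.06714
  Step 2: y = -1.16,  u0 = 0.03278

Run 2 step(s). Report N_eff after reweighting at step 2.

step 1: w=[0.0032, 0.0207, 0.2506, 0.3293, 0.3750, 0.0145, 0.0066]  mean=-1.2797  Neff=3.1994  idx=[2, 2, 3, 3, 4, 4, 4]
step 2: w=[0.1281, 0.1281, 0.1484, 0.1484, 0.1490, 0.1490, 0.1490]  mean=-1.2751  Neff=6.9703  idx=[0, 1, 2, 3, 4, 5, 6]

N_eff = 6.9703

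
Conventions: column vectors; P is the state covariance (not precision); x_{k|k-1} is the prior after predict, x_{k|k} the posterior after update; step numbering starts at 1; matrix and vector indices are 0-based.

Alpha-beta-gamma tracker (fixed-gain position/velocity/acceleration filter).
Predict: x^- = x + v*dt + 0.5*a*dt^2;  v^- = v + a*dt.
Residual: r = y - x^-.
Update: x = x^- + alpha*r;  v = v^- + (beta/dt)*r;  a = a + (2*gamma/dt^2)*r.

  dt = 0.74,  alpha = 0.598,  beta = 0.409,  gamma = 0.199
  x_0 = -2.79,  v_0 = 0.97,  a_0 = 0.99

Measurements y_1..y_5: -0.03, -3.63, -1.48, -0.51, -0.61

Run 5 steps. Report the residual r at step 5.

step 1: x_pred=-1.8011  r=1.7711  x^+=-0.7420  v^+=2.6815  a^+=2.2773
step 2: x_pred=1.8658  r=-5.4958  x^+=-1.4207  v^+=1.3291  a^+=-1.7171
step 3: x_pred=-0.9073  r=-0.5727  x^+=-1.2498  v^+=-0.2581  a^+=-2.1334
step 4: x_pred=-2.0249  r=1.5149  x^+=-1.1190  v^+=-0.9995  a^+=-1.0324
step 5: x_pred=-2.1413  r=1.5313  x^+=-1.2256  v^+=-0.9171  a^+=0.0806

resid = 1.5313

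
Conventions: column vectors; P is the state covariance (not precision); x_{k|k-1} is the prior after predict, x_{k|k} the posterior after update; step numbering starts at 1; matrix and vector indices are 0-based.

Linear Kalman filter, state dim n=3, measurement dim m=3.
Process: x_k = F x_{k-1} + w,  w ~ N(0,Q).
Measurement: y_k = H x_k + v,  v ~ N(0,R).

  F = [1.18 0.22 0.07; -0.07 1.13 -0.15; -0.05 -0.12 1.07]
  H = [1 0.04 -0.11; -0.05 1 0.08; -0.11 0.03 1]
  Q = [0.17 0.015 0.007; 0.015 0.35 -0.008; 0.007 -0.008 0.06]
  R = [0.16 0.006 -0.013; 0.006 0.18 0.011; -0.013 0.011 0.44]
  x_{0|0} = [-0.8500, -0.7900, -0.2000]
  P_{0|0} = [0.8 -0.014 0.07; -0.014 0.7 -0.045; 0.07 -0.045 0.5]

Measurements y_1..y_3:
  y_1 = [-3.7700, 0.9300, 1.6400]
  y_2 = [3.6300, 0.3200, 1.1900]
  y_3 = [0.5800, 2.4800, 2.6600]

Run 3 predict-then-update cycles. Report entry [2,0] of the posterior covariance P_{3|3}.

step 1: x^-=[-1.1908, -0.8032, -0.0767]  P^-=[1.3232 0.0844 0.0588; 0.0844 1.2779 -0.2396; 0.0588 -0.2396 0.6484]  S=[1.4890 0.1001 -0.1754; 0.1001 1.4181 -0.1446; -0.1754 -0.1446 1.0777]  K=[0.8967 -0.0408 0.0624; 0.0415 0.8744 -0.0713; 0.0598 -0.0787 0.5882]  nu=[-2.5555, 1.6798, 1.6098]  x^+=[-3.4502, 0.4447, 0.5852]  P^+=[0.1457 0.0035 0.0313; 0.0035 0.1592 -0.0267; 0.0313 -0.0267 0.2614]
step 2: x^-=[-3.9325, 0.6563, 0.7453]  P^-=[0.3880 0.0375 0.0465; 0.0375 0.5690 -0.1061; 0.0465 -0.1061 0.3655]  S=[0.5471 0.0589 -0.0510; 0.0589 0.7312 -0.0538; -0.0510 -0.0538 0.7938]  K=[0.7099 -0.0236 0.0503; 0.0442 0.7558 -0.0632; 0.0542 -0.0796 0.4480]  nu=[7.6182, -0.5926, -0.0075]  x^+=[1.4895, 0.5460, 1.2020]  P^+=[0.1154 0.0043 0.0252; 0.0043 0.1377 -0.0237; 0.0252 -0.0237 0.1990]
step 3: x^-=[1.9619, 0.3324, 1.1462]  P^-=[0.3440 0.0376 0.0372; 0.0376 0.5388 -0.0893; 0.0372 -0.0893 0.2936]  S=[0.5040 0.0580 -0.0472; 0.0580 0.7032 -0.0433; -0.0472 -0.0433 0.7245]  K=[0.6838 -0.0205 0.0439; 0.0455 0.7460 -0.0590; 0.0482 -0.0759 0.3945]  nu=[-1.2691, 2.1540, 1.7197]  x^+=[1.1255, 1.7800, 1.6000]  P^+=[0.1110 0.0047 0.0223; 0.0047 0.1359 -0.0219; 0.0223 -0.0219 0.1752]

P_post[2,0] = 0.0223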